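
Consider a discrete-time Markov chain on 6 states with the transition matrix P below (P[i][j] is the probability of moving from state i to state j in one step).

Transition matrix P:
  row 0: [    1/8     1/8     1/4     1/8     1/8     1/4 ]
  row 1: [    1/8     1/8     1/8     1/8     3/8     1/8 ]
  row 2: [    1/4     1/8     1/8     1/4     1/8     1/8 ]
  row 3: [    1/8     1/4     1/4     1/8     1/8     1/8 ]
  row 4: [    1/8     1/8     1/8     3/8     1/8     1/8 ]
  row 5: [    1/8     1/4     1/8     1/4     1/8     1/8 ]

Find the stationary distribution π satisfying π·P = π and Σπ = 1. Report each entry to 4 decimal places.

π = [0.1461, 0.1686, 0.1690, 0.2058, 0.1672, 0.1433]

Balance equations π_j = Σ_i π_i·P[i][j]:
  π_0 = 1/8·π_0 + 1/8·π_1 + 1/4·π_2 + 1/8·π_3 + 1/8·π_4 + 1/8·π_5
  π_1 = 1/8·π_0 + 1/8·π_1 + 1/8·π_2 + 1/4·π_3 + 1/8·π_4 + 1/4·π_5
  π_2 = 1/4·π_0 + 1/8·π_1 + 1/8·π_2 + 1/4·π_3 + 1/8·π_4 + 1/8·π_5
  π_3 = 1/8·π_0 + 1/8·π_1 + 1/4·π_2 + 1/8·π_3 + 3/8·π_4 + 1/4·π_5
  π_4 = 1/8·π_0 + 3/8·π_1 + 1/8·π_2 + 1/8·π_3 + 1/8·π_4 + 1/8·π_5
  normalize: π_0 + π_1 + π_2 + π_3 + π_4 + π_5 = 1
Solving the linear system gives exactly π = [3067/20989, 7079/41978, 3547/20989, 4320/20989, 7017/41978, 3007/20989].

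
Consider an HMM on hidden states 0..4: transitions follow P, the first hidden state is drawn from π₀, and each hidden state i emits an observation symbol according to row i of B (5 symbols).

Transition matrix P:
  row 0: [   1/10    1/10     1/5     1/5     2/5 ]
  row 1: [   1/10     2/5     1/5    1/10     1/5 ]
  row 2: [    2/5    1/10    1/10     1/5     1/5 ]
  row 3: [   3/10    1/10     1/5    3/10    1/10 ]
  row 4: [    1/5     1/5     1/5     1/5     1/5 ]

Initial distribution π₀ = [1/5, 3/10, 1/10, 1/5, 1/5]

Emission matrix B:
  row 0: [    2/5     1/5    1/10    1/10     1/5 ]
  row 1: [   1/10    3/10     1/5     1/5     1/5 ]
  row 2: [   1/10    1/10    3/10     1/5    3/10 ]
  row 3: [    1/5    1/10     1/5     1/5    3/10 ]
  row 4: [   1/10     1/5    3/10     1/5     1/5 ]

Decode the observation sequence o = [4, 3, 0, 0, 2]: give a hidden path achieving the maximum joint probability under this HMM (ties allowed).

path = [3, 3, 3, 0, 4]

t=0: δ = [4.000e-02, 6.000e-02, 3.000e-02, 6.000e-02, 4.000e-02]  (obs o_0=4)
t=1: δ = [1.800e-03, 4.800e-03, 2.400e-03, 3.600e-03, 3.200e-03]  ψ = [3, 1, 1, 3, 0]  (obs o_1=3)
t=2: δ = [4.320e-04, 1.920e-04, 9.600e-05, 2.160e-04, 9.600e-05]  ψ = [3, 1, 1, 3, 1]  (obs o_2=0)
t=3: δ = [2.592e-05, 7.680e-06, 8.640e-06, 1.728e-05, 1.728e-05]  ψ = [3, 1, 0, 0, 0]  (obs o_3=0)
t=4: δ = [5.184e-07, 6.912e-07, 1.555e-06, 1.037e-06, 3.110e-06]  ψ = [3, 4, 0, 0, 0]  (obs o_4=2)
backtrack: best end state = 4; path = [3, 3, 3, 0, 4]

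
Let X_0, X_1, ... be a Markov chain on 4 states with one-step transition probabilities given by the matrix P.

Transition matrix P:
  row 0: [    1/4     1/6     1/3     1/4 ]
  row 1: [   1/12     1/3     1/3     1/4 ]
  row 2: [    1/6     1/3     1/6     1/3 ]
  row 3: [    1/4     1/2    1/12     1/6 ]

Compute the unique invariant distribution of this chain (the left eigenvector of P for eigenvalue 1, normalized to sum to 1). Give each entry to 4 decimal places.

π = [0.1730, 0.3459, 0.2324, 0.2486]

Balance equations π_j = Σ_i π_i·P[i][j]:
  π_0 = 1/4·π_0 + 1/12·π_1 + 1/6·π_2 + 1/4·π_3
  π_1 = 1/6·π_0 + 1/3·π_1 + 1/3·π_2 + 1/2·π_3
  π_2 = 1/3·π_0 + 1/3·π_1 + 1/6·π_2 + 1/12·π_3
  normalize: π_0 + π_1 + π_2 + π_3 = 1
Solving the linear system gives exactly π = [32/185, 64/185, 43/185, 46/185].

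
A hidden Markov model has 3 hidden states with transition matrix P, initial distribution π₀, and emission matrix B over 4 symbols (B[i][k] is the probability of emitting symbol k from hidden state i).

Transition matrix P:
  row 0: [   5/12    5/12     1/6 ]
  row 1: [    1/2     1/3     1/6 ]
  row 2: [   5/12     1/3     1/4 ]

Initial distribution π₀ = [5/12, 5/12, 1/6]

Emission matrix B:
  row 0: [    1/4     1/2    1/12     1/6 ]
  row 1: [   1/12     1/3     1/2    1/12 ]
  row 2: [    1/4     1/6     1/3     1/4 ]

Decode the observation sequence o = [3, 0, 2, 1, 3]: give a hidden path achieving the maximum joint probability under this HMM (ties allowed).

path = [0, 0, 1, 0, 0]

t=0: δ = [6.944e-02, 3.472e-02, 4.167e-02]  (obs o_0=3)
t=1: δ = [7.234e-03, 2.411e-03, 2.894e-03]  ψ = [0, 0, 0]  (obs o_1=0)
t=2: δ = [2.512e-04, 1.507e-03, 4.019e-04]  ψ = [0, 0, 0]  (obs o_2=2)
t=3: δ = [3.768e-04, 1.674e-04, 4.186e-05]  ψ = [1, 1, 1]  (obs o_3=1)
t=4: δ = [2.616e-05, 1.308e-05, 1.570e-05]  ψ = [0, 0, 0]  (obs o_4=3)
backtrack: best end state = 0; path = [0, 0, 1, 0, 0]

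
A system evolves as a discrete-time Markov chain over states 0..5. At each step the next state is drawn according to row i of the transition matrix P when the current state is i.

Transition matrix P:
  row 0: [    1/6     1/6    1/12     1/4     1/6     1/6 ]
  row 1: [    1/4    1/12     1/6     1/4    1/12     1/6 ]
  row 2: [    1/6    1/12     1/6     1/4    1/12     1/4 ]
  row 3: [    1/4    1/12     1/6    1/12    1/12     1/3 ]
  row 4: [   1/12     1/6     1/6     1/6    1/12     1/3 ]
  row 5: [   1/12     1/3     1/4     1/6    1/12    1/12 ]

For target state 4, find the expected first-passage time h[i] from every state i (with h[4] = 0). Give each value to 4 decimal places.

h = [9.3221, 10.1053, 10.1810, 10.1231, 0.0000, 10.2302]

First-step conditioning: h[4] = 0; for i ≠ 4, h[i] = 1 + Σ_k P[i][k]·h[k].
  h[0] = 1 + 1/6·h[0] + 1/6·h[1] + 1/12·h[2] + 1/4·h[3] + 1/6·h[5]
  h[1] = 1 + 1/4·h[0] + 1/12·h[1] + 1/6·h[2] + 1/4·h[3] + 1/6·h[5]
  h[2] = 1 + 1/6·h[0] + 1/12·h[1] + 1/6·h[2] + 1/4·h[3] + 1/4·h[5]
  h[3] = 1 + 1/4·h[0] + 1/12·h[1] + 1/6·h[2] + 1/12·h[3] + 1/3·h[5]
  h[5] = 1 + 1/12·h[0] + 1/3·h[1] + 1/4·h[2] + 1/6·h[3] + 1/12·h[5]
Solving the 5×5 linear system over states ≠ 4 gives exactly h = [52232/5603, 56620/5603, 4388/431, 56720/5603, 0, 57320/5603] (h[4] = 0 is the target).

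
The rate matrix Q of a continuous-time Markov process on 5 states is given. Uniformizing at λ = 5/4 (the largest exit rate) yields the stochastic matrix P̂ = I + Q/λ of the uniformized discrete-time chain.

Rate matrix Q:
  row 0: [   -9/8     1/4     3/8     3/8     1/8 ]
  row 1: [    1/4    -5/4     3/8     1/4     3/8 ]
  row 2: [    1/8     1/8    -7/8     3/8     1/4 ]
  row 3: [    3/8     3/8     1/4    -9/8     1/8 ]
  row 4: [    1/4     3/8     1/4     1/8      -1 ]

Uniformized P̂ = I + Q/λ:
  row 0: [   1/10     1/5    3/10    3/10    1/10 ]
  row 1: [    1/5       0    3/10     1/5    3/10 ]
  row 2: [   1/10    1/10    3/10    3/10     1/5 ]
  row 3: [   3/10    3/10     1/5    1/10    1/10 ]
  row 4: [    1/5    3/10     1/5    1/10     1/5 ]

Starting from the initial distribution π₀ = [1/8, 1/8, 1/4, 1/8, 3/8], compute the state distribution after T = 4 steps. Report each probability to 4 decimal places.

π = [0.1767, 0.1767, 0.2616, 0.2054, 0.1797]

t=0: π = [0.1250, 0.1250, 0.2500, 0.1250, 0.3750]
t=1: π = [0.1750, 0.2000, 0.2500, 0.1875, 0.1875]
t=2: π = [0.1763, 0.1725, 0.2625, 0.2050, 0.1838]
t=3: π = [0.1766, 0.1781, 0.2611, 0.2050, 0.1791]
t=4: π = [0.1767, 0.1767, 0.2616, 0.2054, 0.1797]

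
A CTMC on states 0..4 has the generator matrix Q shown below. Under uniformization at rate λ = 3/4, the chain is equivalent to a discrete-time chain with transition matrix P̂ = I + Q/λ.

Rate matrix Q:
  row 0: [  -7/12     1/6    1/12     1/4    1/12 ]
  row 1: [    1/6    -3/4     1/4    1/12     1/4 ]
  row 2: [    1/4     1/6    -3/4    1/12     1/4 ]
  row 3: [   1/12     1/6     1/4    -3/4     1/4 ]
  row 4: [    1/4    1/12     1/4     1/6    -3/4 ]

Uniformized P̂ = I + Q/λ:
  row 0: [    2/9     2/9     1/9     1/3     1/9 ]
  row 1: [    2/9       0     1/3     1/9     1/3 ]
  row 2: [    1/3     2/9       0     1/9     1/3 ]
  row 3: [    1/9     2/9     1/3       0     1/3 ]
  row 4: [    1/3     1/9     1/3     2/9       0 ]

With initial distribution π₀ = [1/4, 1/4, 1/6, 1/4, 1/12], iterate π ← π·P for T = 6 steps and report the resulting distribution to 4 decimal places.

t=0: π = [0.2500, 0.2500, 0.1667, 0.2500, 0.0833]
t=1: π = [0.2222, 0.1574, 0.2222, 0.1481, 0.2500]
t=2: π = [0.2582, 0.1595, 0.2099, 0.1718, 0.2006]
t=3: π = [0.2487, 0.1645, 0.2060, 0.1717, 0.2091]
t=4: π = [0.2493, 0.1624, 0.2094, 0.1705, 0.2084]
t=5: π = [0.2497, 0.1630, 0.2081, 0.1707, 0.2085]
t=6: π = [0.2495, 0.1628, 0.2085, 0.1708, 0.2084]

π = [0.2495, 0.1628, 0.2085, 0.1708, 0.2084]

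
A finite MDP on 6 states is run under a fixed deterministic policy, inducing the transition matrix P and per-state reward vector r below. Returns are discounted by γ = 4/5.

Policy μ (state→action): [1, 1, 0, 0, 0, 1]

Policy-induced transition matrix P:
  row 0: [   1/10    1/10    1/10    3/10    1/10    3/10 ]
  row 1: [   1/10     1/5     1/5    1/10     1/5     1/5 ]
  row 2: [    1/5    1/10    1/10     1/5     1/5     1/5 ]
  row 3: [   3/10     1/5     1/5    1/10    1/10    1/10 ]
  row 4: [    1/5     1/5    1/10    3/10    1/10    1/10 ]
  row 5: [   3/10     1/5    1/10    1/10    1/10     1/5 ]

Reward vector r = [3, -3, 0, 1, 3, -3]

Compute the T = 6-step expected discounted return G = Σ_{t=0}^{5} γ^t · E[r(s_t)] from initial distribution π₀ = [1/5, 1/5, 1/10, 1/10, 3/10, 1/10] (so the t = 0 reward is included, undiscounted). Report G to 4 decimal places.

G = 0.9763

t=0: π = [0.2000, 0.2000, 0.1000, 0.1000, 0.3000, 0.1000], E[r] = 0.7000, γ^t·E[r] = 0.700000, running G = 0.700000
t=1: π = [0.1800, 0.1700, 0.1300, 0.2100, 0.1300, 0.1800], E[r] = 0.0900, γ^t·E[r] = 0.072000, running G = 0.772000
t=2: π = [0.2040, 0.1690, 0.1380, 0.1750, 0.1300, 0.1840], E[r] = 0.1180, γ^t·E[r] = 0.075520, running G = 0.847520
t=3: π = [0.1986, 0.1658, 0.1344, 0.1806, 0.1307, 0.1899], E[r] = 0.1014, γ^t·E[r] = 0.051917, running G = 0.899437
t=4: π = [0.2006, 0.1667, 0.1346, 0.1793, 0.1300, 0.1887], E[r] = 0.1049, γ^t·E[r] = 0.042967, running G = 0.942404
t=5: π = [0.2001, 0.1665, 0.1346, 0.1796, 0.1301, 0.1891], E[r] = 0.1034, γ^t·E[r] = 0.033881, running G = 0.976285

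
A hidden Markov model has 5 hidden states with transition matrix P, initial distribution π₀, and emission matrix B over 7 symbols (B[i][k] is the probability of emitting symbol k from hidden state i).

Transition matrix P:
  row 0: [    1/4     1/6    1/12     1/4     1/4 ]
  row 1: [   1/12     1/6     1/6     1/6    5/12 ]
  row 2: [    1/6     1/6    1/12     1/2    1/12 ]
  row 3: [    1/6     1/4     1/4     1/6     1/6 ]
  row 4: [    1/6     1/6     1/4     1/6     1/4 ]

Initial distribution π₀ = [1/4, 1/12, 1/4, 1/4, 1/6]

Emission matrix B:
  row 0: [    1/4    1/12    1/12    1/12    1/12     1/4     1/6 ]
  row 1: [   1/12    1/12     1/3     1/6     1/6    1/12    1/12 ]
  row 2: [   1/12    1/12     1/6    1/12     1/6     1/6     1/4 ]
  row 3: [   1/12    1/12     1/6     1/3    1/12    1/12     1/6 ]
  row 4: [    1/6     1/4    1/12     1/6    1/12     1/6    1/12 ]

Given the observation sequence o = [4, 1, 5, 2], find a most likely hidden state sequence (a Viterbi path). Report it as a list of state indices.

t=0: δ = [2.083e-02, 1.389e-02, 4.167e-02, 2.083e-02, 1.389e-02]  (obs o_0=4)
t=1: δ = [5.787e-04, 5.787e-04, 4.340e-04, 1.736e-03, 1.447e-03]  ψ = [2, 2, 3, 2, 1]  (obs o_1=1)
t=2: δ = [7.234e-05, 3.617e-05, 7.234e-05, 2.411e-05, 6.028e-05]  ψ = [3, 3, 3, 3, 4]  (obs o_2=5)
t=3: δ = [1.507e-06, 4.019e-06, 2.512e-06, 6.028e-06, 1.507e-06]  ψ = [0, 0, 4, 2, 0]  (obs o_3=2)
backtrack: best end state = 3; path = [2, 3, 2, 3]

path = [2, 3, 2, 3]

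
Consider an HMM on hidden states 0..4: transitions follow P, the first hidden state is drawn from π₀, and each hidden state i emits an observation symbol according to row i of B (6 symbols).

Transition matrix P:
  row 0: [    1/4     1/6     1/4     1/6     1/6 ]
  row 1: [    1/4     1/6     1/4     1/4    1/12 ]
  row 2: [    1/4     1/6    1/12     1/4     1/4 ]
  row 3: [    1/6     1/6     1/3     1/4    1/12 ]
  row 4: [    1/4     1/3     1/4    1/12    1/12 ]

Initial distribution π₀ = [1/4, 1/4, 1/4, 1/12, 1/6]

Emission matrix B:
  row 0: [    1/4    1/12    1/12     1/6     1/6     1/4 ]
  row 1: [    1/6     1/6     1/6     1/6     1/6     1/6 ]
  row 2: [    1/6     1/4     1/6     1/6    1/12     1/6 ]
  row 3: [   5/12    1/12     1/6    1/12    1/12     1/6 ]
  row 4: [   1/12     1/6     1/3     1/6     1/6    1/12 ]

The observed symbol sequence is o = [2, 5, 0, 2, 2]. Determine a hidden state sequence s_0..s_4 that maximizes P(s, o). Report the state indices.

path = [4, 1, 3, 2, 4]

t=0: δ = [2.083e-02, 4.167e-02, 4.167e-02, 1.389e-02, 5.556e-02]  (obs o_0=2)
t=1: δ = [3.472e-03, 3.086e-03, 2.315e-03, 1.736e-03, 8.681e-04]  ψ = [4, 4, 4, 1, 2]  (obs o_1=5)
t=2: δ = [2.170e-04, 9.645e-05, 1.447e-04, 3.215e-04, 4.823e-05]  ψ = [0, 0, 0, 1, 0]  (obs o_2=0)
t=3: δ = [4.521e-06, 8.931e-06, 1.786e-05, 1.340e-05, 1.206e-05]  ψ = [0, 3, 3, 3, 0]  (obs o_3=2)
t=4: δ = [3.721e-07, 6.698e-07, 7.442e-07, 7.442e-07, 1.488e-06]  ψ = [2, 4, 3, 2, 2]  (obs o_4=2)
backtrack: best end state = 4; path = [4, 1, 3, 2, 4]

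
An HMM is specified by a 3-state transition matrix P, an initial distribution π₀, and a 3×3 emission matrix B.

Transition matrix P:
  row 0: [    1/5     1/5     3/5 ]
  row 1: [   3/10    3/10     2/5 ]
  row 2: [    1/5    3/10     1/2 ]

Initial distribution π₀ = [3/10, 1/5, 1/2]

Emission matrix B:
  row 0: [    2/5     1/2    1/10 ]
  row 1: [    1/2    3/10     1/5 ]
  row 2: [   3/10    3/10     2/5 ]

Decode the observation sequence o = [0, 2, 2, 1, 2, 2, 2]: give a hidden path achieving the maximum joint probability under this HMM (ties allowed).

t=0: δ = [1.200e-01, 1.000e-01, 1.500e-01]  (obs o_0=0)
t=1: δ = [3.000e-03, 9.000e-03, 3.000e-02]  ψ = [1, 2, 2]  (obs o_1=2)
t=2: δ = [6.000e-04, 1.800e-03, 6.000e-03]  ψ = [2, 2, 2]  (obs o_2=2)
t=3: δ = [6.000e-04, 5.400e-04, 9.000e-04]  ψ = [2, 2, 2]  (obs o_3=1)
t=4: δ = [1.800e-05, 5.400e-05, 1.800e-04]  ψ = [2, 2, 2]  (obs o_4=2)
t=5: δ = [3.600e-06, 1.080e-05, 3.600e-05]  ψ = [2, 2, 2]  (obs o_5=2)
t=6: δ = [7.200e-07, 2.160e-06, 7.200e-06]  ψ = [2, 2, 2]  (obs o_6=2)
backtrack: best end state = 2; path = [2, 2, 2, 2, 2, 2, 2]

path = [2, 2, 2, 2, 2, 2, 2]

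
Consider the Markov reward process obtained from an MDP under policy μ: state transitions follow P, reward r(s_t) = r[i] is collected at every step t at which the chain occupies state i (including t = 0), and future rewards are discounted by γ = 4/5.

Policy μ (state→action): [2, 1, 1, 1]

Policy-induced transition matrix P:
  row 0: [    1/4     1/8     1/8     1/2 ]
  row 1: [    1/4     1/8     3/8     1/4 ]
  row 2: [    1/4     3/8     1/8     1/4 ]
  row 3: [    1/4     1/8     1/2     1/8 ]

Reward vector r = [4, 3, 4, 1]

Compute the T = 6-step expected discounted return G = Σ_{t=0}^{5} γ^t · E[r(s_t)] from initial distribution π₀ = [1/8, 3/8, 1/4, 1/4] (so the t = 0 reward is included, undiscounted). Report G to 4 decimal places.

t=0: π = [0.1250, 0.3750, 0.2500, 0.2500], E[r] = 2.8750, γ^t·E[r] = 2.875000, running G = 2.875000
t=1: π = [0.2500, 0.1875, 0.3125, 0.2500], E[r] = 3.0625, γ^t·E[r] = 2.450000, running G = 5.325000
t=2: π = [0.2500, 0.2031, 0.2656, 0.2813], E[r] = 2.9531, γ^t·E[r] = 1.890000, running G = 7.215000
t=3: π = [0.2500, 0.1914, 0.2813, 0.2773], E[r] = 2.9766, γ^t·E[r] = 1.524000, running G = 8.739000
t=4: π = [0.2500, 0.1953, 0.2769, 0.2778], E[r] = 2.9712, γ^t·E[r] = 1.217000, running G = 9.956000
t=5: π = [0.2500, 0.1942, 0.2780, 0.2778], E[r] = 2.9725, γ^t·E[r] = 0.974020, running G = 10.930020

G = 10.9300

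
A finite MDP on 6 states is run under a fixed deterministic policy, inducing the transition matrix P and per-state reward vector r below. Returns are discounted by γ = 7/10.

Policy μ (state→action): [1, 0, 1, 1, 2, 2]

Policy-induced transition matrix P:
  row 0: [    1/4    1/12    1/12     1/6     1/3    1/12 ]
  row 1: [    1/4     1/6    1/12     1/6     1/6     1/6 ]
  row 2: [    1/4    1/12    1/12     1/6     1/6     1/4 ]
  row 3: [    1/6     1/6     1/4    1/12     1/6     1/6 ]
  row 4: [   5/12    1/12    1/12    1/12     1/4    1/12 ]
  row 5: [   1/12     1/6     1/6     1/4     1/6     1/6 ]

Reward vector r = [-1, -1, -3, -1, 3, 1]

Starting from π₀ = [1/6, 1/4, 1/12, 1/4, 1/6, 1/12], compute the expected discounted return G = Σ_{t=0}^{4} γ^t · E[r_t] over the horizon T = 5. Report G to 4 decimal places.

t=0: π = [0.1667, 0.2500, 0.0833, 0.2500, 0.1667, 0.0833], E[r] = -0.3333, γ^t·E[r] = -0.333333, running G = -0.333333
t=1: π = [0.2431, 0.1319, 0.1319, 0.1389, 0.2083, 0.1458], E[r] = -0.1389, γ^t·E[r] = -0.097222, running G = -0.430556
t=2: π = [0.2488, 0.1181, 0.1186, 0.1499, 0.2245, 0.1400], E[r] = -0.0590, γ^t·E[r] = -0.028924, running G = -0.459479
t=3: π = [0.2516, 0.1173, 0.1200, 0.1471, 0.2269, 0.1371], E[r] = -0.0584, γ^t·E[r] = -0.020015, running G = -0.479494
t=4: π = [0.2527, 0.1168, 0.1193, 0.1469, 0.2275, 0.1368], E[r] = -0.0550, γ^t·E[r] = -0.013196, running G = -0.492690

G = -0.4927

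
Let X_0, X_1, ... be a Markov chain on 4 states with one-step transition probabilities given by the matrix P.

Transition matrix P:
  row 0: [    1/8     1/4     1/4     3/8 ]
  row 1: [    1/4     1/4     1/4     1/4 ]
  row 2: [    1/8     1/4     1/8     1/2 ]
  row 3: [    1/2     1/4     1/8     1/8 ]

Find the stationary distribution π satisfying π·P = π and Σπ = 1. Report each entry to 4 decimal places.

Balance equations π_j = Σ_i π_i·P[i][j]:
  π_0 = 1/8·π_0 + 1/4·π_1 + 1/8·π_2 + 1/2·π_3
  π_1 = 1/4·π_0 + 1/4·π_1 + 1/4·π_2 + 1/4·π_3
  π_2 = 1/4·π_0 + 1/4·π_1 + 1/8·π_2 + 1/8·π_3
  normalize: π_0 + π_1 + π_2 + π_3 = 1
Solving the linear system gives exactly π = [97/364, 1/4, 69/364, 107/364].

π = [0.2665, 0.2500, 0.1896, 0.2940]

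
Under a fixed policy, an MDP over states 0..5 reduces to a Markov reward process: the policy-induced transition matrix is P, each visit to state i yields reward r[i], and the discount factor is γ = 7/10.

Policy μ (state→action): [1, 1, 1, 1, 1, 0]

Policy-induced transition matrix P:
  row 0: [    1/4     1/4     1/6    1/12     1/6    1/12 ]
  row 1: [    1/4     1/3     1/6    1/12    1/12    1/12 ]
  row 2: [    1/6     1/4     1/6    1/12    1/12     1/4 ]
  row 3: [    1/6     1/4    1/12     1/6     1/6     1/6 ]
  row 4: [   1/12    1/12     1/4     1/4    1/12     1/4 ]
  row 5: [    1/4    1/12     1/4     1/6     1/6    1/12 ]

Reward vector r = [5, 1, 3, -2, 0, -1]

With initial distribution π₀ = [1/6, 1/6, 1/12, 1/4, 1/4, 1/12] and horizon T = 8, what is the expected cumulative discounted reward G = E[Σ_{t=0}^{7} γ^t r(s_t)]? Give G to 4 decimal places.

t=0: π = [0.1667, 0.1667, 0.0833, 0.2500, 0.2500, 0.0833], E[r] = 0.6667, γ^t·E[r] = 0.666667, running G = 0.666667
t=1: π = [0.1806, 0.2083, 0.1736, 0.1528, 0.1250, 0.1597], E[r] = 1.1667, γ^t·E[r] = 0.816667, running G = 1.483333
t=2: π = [0.2020, 0.2199, 0.1777, 0.1302, 0.1244, 0.1458], E[r] = 1.3565, γ^t·E[r] = 0.664676, running G = 2.148009
t=3: π = [0.2036, 0.2233, 0.1783, 0.1271, 0.1232, 0.1445], E[r] = 1.3777, γ^t·E[r] = 0.472535, running G = 2.620544
t=4: π = [0.2040, 0.2240, 0.1784, 0.1265, 0.1229, 0.1442], E[r] = 1.3821, γ^t·E[r] = 0.331840, running G = 2.952384
t=5: π = [0.2041, 0.2241, 0.1784, 0.1264, 0.1229, 0.1441], E[r] = 1.3830, γ^t·E[r] = 0.232436, running G = 3.184820
t=6: π = [0.2041, 0.2242, 0.1784, 0.1264, 0.1229, 0.1441], E[r] = 1.3832, γ^t·E[r] = 0.162727, running G = 3.347546
t=7: π = [0.2041, 0.2242, 0.1784, 0.1263, 0.1229, 0.1441], E[r] = 1.3832, γ^t·E[r] = 0.113912, running G = 3.461458

G = 3.4615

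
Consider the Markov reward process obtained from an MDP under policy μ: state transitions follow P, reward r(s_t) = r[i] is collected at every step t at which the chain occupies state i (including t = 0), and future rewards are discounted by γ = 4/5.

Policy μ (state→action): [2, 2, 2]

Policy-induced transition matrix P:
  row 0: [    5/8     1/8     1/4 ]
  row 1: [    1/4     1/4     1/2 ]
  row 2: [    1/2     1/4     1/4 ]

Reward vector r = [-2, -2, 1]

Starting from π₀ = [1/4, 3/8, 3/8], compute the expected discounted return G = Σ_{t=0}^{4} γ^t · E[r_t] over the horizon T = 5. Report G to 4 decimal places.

t=0: π = [0.2500, 0.3750, 0.3750], E[r] = -0.8750, γ^t·E[r] = -0.875000, running G = -0.875000
t=1: π = [0.4375, 0.2188, 0.3438], E[r] = -0.9688, γ^t·E[r] = -0.775000, running G = -1.650000
t=2: π = [0.5000, 0.1953, 0.3047], E[r] = -1.0859, γ^t·E[r] = -0.695000, running G = -2.345000
t=3: π = [0.5137, 0.1875, 0.2988], E[r] = -1.1035, γ^t·E[r] = -0.565000, running G = -2.910000
t=4: π = [0.5173, 0.1858, 0.2969], E[r] = -1.1094, γ^t·E[r] = -0.454400, running G = -3.364400

G = -3.3644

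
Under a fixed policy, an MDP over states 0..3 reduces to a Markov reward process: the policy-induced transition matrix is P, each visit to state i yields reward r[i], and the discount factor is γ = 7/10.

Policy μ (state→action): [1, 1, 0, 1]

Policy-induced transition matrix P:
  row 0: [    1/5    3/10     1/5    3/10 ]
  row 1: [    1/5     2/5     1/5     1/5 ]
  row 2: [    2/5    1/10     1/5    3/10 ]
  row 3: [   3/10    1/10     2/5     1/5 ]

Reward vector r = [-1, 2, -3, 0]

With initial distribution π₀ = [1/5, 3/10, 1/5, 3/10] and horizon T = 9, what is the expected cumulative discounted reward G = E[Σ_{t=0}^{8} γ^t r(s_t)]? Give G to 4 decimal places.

G = -1.4827

t=0: π = [0.2000, 0.3000, 0.2000, 0.3000], E[r] = -0.2000, γ^t·E[r] = -0.200000, running G = -0.200000
t=1: π = [0.2700, 0.2300, 0.2600, 0.2400], E[r] = -0.5900, γ^t·E[r] = -0.413000, running G = -0.613000
t=2: π = [0.2760, 0.2230, 0.2480, 0.2530], E[r] = -0.5740, γ^t·E[r] = -0.281260, running G = -0.894260
t=3: π = [0.2749, 0.2221, 0.2506, 0.2524], E[r] = -0.5825, γ^t·E[r] = -0.199798, running G = -1.094058
t=4: π = [0.2754, 0.2216, 0.2505, 0.2526], E[r] = -0.5836, γ^t·E[r] = -0.140118, running G = -1.234175
t=5: π = [0.2754, 0.2216, 0.2505, 0.2526], E[r] = -0.5838, γ^t·E[r] = -0.098114, running G = -1.332289
t=6: π = [0.2754, 0.2215, 0.2505, 0.2526], E[r] = -0.5838, γ^t·E[r] = -0.068688, running G = -1.400977
t=7: π = [0.2754, 0.2215, 0.2505, 0.2526], E[r] = -0.5838, γ^t·E[r] = -0.048082, running G = -1.449060
t=8: π = [0.2754, 0.2215, 0.2505, 0.2526], E[r] = -0.5839, γ^t·E[r] = -0.033658, running G = -1.482717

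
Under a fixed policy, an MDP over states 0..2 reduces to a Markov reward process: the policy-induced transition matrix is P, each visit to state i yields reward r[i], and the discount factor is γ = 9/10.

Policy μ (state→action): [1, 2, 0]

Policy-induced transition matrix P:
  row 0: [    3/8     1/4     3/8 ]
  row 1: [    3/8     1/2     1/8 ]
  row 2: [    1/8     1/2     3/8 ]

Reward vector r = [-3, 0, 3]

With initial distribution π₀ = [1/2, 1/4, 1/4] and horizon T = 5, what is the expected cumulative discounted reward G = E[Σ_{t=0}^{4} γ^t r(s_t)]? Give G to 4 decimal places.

G = -0.9417

t=0: π = [0.5000, 0.2500, 0.2500], E[r] = -0.7500, γ^t·E[r] = -0.750000, running G = -0.750000
t=1: π = [0.3125, 0.3750, 0.3125], E[r] = 0.0000, γ^t·E[r] = 0.000000, running G = -0.750000
t=2: π = [0.2969, 0.4219, 0.2813], E[r] = -0.0469, γ^t·E[r] = -0.037969, running G = -0.787969
t=3: π = [0.3047, 0.4258, 0.2695], E[r] = -0.1055, γ^t·E[r] = -0.076887, running G = -0.864855
t=4: π = [0.3076, 0.4238, 0.2686], E[r] = -0.1172, γ^t·E[r] = -0.076887, running G = -0.941742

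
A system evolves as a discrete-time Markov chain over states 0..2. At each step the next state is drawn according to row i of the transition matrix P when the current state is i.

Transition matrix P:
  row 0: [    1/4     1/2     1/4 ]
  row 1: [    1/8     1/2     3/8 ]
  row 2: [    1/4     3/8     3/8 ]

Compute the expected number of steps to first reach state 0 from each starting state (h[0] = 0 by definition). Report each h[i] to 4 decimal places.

First-step conditioning: h[0] = 0; for i ≠ 0, h[i] = 1 + Σ_k P[i][k]·h[k].
  h[1] = 1 + 1/2·h[1] + 3/8·h[2]
  h[2] = 1 + 3/8·h[1] + 3/8·h[2]
Solving the 2×2 linear system over states ≠ 0 gives exactly h = [0, 64/11, 56/11] (h[0] = 0 is the target).

h = [0.0000, 5.8182, 5.0909]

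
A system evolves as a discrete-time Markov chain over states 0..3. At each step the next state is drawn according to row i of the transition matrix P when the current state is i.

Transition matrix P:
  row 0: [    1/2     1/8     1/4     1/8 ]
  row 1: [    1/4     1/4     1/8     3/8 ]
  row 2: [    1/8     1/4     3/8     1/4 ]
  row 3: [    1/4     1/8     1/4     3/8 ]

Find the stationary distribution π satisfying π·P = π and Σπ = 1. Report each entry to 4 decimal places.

π = [0.2900, 0.1800, 0.2600, 0.2700]

Balance equations π_j = Σ_i π_i·P[i][j]:
  π_0 = 1/2·π_0 + 1/4·π_1 + 1/8·π_2 + 1/4·π_3
  π_1 = 1/8·π_0 + 1/4·π_1 + 1/4·π_2 + 1/8·π_3
  π_2 = 1/4·π_0 + 1/8·π_1 + 3/8·π_2 + 1/4·π_3
  normalize: π_0 + π_1 + π_2 + π_3 = 1
Solving the linear system gives exactly π = [29/100, 9/50, 13/50, 27/100].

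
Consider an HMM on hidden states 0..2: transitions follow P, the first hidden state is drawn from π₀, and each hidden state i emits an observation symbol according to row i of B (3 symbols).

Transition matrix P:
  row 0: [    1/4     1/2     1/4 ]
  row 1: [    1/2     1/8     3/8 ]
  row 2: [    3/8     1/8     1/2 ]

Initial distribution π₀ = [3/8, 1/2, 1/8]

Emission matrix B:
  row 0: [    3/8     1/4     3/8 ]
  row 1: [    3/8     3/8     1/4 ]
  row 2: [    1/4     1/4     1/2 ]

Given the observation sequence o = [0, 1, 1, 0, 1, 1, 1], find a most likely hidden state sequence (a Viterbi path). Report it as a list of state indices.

path = [1, 0, 1, 0, 1, 0, 1]

t=0: δ = [1.406e-01, 1.875e-01, 3.125e-02]  (obs o_0=0)
t=1: δ = [2.344e-02, 2.637e-02, 1.758e-02]  ψ = [1, 0, 1]  (obs o_1=1)
t=2: δ = [3.296e-03, 4.395e-03, 2.472e-03]  ψ = [1, 0, 1]  (obs o_2=1)
t=3: δ = [8.240e-04, 6.180e-04, 4.120e-04]  ψ = [1, 0, 1]  (obs o_3=0)
t=4: δ = [7.725e-05, 1.545e-04, 5.794e-05]  ψ = [1, 0, 1]  (obs o_4=1)
t=5: δ = [1.931e-05, 1.448e-05, 1.448e-05]  ψ = [1, 0, 1]  (obs o_5=1)
t=6: δ = [1.810e-06, 3.621e-06, 1.810e-06]  ψ = [1, 0, 2]  (obs o_6=1)
backtrack: best end state = 1; path = [1, 0, 1, 0, 1, 0, 1]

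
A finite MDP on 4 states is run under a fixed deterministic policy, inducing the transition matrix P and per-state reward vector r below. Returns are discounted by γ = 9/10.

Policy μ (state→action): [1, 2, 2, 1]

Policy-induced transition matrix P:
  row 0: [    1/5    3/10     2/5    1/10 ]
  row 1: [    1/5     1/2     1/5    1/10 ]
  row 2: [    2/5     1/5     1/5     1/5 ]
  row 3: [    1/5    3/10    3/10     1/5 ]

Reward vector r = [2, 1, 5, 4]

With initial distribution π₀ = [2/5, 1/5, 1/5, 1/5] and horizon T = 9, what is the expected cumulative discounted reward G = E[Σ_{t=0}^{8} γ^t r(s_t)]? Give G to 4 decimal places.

t=0: π = [0.4000, 0.2000, 0.2000, 0.2000], E[r] = 2.8000, γ^t·E[r] = 2.800000, running G = 2.800000
t=1: π = [0.2400, 0.3200, 0.3000, 0.1400], E[r] = 2.8600, γ^t·E[r] = 2.574000, running G = 5.374000
t=2: π = [0.2600, 0.3340, 0.2620, 0.1440], E[r] = 2.7400, γ^t·E[r] = 2.219400, running G = 7.593400
t=3: π = [0.2524, 0.3406, 0.2664, 0.1406], E[r] = 2.7398, γ^t·E[r] = 1.997314, running G = 9.590714
t=4: π = [0.2533, 0.3415, 0.2645, 0.1407], E[r] = 2.7335, γ^t·E[r] = 1.793476, running G = 11.384190
t=5: π = [0.2529, 0.3418, 0.2647, 0.1405], E[r] = 2.7334, γ^t·E[r] = 1.614036, running G = 12.998226
t=6: π = [0.2529, 0.3419, 0.2646, 0.1405], E[r] = 2.7331, γ^t·E[r] = 1.452458, running G = 14.450684
t=7: π = [0.2529, 0.3419, 0.2646, 0.1405], E[r] = 2.7330, γ^t·E[r] = 1.307205, running G = 15.757889
t=8: π = [0.2529, 0.3419, 0.2646, 0.1405], E[r] = 2.7330, γ^t·E[r] = 1.176477, running G = 16.934366

G = 16.9344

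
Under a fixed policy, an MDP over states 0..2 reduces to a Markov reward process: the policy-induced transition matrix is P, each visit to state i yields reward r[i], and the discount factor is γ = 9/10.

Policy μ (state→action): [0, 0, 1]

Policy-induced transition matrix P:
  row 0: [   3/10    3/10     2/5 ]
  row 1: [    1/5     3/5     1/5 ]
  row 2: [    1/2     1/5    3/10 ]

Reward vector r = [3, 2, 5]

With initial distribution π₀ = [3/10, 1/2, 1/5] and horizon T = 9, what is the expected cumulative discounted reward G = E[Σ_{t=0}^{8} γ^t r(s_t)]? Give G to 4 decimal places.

G = 19.2061

t=0: π = [0.3000, 0.5000, 0.2000], E[r] = 2.9000, γ^t·E[r] = 2.900000, running G = 2.900000
t=1: π = [0.2900, 0.4300, 0.2800], E[r] = 3.1300, γ^t·E[r] = 2.817000, running G = 5.717000
t=2: π = [0.3130, 0.4010, 0.2860], E[r] = 3.1710, γ^t·E[r] = 2.568510, running G = 8.285510
t=3: π = [0.3171, 0.3917, 0.2912], E[r] = 3.1907, γ^t·E[r] = 2.326020, running G = 10.611530
t=4: π = [0.3191, 0.3884, 0.2925], E[r] = 3.1967, γ^t·E[r] = 2.097348, running G = 12.708879
t=5: π = [0.3197, 0.3873, 0.2931], E[r] = 3.1989, γ^t·E[r] = 1.888903, running G = 14.597781
t=6: π = [0.3199, 0.3869, 0.2932], E[r] = 3.1996, γ^t·E[r] = 1.700403, running G = 16.298185
t=7: π = [0.3200, 0.3867, 0.2933], E[r] = 3.1999, γ^t·E[r] = 1.530486, running G = 17.828670
t=8: π = [0.3200, 0.3867, 0.2933], E[r] = 3.2000, γ^t·E[r] = 1.377475, running G = 19.206145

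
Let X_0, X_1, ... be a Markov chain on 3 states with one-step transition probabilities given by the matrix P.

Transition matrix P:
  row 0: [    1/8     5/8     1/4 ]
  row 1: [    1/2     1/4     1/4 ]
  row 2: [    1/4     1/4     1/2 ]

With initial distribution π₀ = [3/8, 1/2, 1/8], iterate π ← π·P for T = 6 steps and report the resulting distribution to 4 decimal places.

π = [0.3030, 0.3637, 0.3333]

t=0: π = [0.3750, 0.5000, 0.1250]
t=1: π = [0.3281, 0.3906, 0.2813]
t=2: π = [0.3066, 0.3730, 0.3203]
t=3: π = [0.3049, 0.3650, 0.3301]
t=4: π = [0.3031, 0.3643, 0.3325]
t=5: π = [0.3032, 0.3637, 0.3331]
t=6: π = [0.3030, 0.3637, 0.3333]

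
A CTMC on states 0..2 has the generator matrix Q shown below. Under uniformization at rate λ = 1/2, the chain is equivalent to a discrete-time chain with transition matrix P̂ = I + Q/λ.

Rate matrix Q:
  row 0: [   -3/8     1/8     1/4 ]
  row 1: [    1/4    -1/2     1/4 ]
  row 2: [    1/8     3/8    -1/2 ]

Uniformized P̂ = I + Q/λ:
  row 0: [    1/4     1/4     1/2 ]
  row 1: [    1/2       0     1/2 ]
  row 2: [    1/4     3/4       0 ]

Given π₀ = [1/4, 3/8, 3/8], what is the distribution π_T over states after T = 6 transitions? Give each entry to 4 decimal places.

π = [0.3340, 0.3321, 0.3340]

t=0: π = [0.2500, 0.3750, 0.3750]
t=1: π = [0.3438, 0.3438, 0.3125]
t=2: π = [0.3359, 0.3203, 0.3438]
t=3: π = [0.3301, 0.3418, 0.3281]
t=4: π = [0.3354, 0.3286, 0.3359]
t=5: π = [0.3322, 0.3358, 0.3320]
t=6: π = [0.3340, 0.3321, 0.3340]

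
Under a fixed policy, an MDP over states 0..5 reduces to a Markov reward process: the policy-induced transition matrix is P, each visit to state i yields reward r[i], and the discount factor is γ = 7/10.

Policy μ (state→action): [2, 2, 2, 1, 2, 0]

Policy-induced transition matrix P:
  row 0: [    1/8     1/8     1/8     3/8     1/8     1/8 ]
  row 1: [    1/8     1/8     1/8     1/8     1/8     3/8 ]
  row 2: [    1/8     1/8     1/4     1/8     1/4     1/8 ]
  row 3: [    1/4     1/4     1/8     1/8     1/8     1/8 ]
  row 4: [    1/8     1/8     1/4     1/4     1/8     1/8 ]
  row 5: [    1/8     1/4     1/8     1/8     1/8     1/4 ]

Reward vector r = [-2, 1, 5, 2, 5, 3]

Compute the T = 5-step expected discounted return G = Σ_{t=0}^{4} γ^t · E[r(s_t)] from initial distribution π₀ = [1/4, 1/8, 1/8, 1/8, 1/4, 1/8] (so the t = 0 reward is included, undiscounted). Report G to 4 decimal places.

G = 6.3175

t=0: π = [0.2500, 0.1250, 0.1250, 0.1250, 0.2500, 0.1250], E[r] = 2.1250, γ^t·E[r] = 2.125000, running G = 2.125000
t=1: π = [0.1406, 0.1563, 0.1719, 0.2188, 0.1406, 0.1719], E[r] = 2.3906, γ^t·E[r] = 1.673438, running G = 3.798438
t=2: π = [0.1523, 0.1738, 0.1641, 0.1777, 0.1465, 0.1855], E[r] = 2.3340, γ^t·E[r] = 1.143652, running G = 4.942090
t=3: π = [0.1472, 0.1704, 0.1638, 0.1814, 0.1455, 0.1917], E[r] = 2.3604, γ^t·E[r] = 0.809601, running G = 5.751690
t=4: π = [0.1477, 0.1716, 0.1637, 0.1800, 0.1455, 0.1916], E[r] = 2.3567, γ^t·E[r] = 0.565834, running G = 6.317524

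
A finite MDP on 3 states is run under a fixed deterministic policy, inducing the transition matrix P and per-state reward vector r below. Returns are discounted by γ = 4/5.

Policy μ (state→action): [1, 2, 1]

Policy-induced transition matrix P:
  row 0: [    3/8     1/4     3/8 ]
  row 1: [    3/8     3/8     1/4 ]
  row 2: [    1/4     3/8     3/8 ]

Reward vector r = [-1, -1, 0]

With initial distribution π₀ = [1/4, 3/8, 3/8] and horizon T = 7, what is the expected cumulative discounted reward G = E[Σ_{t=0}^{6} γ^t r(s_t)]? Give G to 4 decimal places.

t=0: π = [0.2500, 0.3750, 0.3750], E[r] = -0.6250, γ^t·E[r] = -0.625000, running G = -0.625000
t=1: π = [0.3281, 0.3438, 0.3281], E[r] = -0.6719, γ^t·E[r] = -0.537500, running G = -1.162500
t=2: π = [0.3340, 0.3340, 0.3320], E[r] = -0.6680, γ^t·E[r] = -0.427500, running G = -1.590000
t=3: π = [0.3335, 0.3333, 0.3333], E[r] = -0.6667, γ^t·E[r] = -0.341375, running G = -1.931375
t=4: π = [0.3333, 0.3333, 0.3333], E[r] = -0.6667, γ^t·E[r] = -0.273063, running G = -2.204438
t=5: π = [0.3333, 0.3333, 0.3333], E[r] = -0.6667, γ^t·E[r] = -0.218453, running G = -2.422890
t=6: π = [0.3333, 0.3333, 0.3333], E[r] = -0.6667, γ^t·E[r] = -0.174763, running G = -2.597653

G = -2.5977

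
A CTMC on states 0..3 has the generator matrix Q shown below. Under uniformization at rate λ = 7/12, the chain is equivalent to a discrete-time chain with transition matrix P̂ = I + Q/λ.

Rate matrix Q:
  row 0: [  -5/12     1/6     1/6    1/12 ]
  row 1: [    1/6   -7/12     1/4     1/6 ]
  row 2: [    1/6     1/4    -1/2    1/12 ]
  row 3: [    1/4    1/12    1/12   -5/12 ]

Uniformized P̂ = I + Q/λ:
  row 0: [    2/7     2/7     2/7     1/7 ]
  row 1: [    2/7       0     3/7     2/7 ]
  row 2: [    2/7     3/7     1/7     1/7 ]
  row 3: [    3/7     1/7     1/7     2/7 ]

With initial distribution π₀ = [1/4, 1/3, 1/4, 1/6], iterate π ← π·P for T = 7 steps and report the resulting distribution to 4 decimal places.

π = [0.3149, 0.2275, 0.2529, 0.2046]

t=0: π = [0.2500, 0.3333, 0.2500, 0.1667]
t=1: π = [0.3095, 0.2024, 0.2738, 0.2143]
t=2: π = [0.3163, 0.2364, 0.2449, 0.2024]
t=3: π = [0.3146, 0.2242, 0.2556, 0.2055]
t=4: π = [0.3151, 0.2288, 0.2519, 0.2043]
t=5: π = [0.3149, 0.2271, 0.2532, 0.2047]
t=6: π = [0.3150, 0.2277, 0.2527, 0.2046]
t=7: π = [0.3149, 0.2275, 0.2529, 0.2046]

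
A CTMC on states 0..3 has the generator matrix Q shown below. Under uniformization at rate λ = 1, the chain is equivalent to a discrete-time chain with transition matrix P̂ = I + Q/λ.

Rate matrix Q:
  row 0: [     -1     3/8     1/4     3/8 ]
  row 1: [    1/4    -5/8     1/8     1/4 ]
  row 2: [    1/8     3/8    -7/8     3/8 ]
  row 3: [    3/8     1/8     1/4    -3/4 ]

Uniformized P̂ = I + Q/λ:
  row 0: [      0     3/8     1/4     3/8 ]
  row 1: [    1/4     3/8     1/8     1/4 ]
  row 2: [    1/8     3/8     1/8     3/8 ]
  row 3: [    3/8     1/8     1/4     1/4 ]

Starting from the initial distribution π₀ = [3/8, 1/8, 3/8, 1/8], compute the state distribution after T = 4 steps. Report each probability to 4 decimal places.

t=0: π = [0.3750, 0.1250, 0.3750, 0.1250]
t=1: π = [0.1250, 0.3438, 0.1875, 0.3438]
t=2: π = [0.2383, 0.2891, 0.1836, 0.2891]
t=3: π = [0.2036, 0.3027, 0.1909, 0.3027]
t=4: π = [0.2131, 0.2993, 0.1883, 0.2993]

π = [0.2131, 0.2993, 0.1883, 0.2993]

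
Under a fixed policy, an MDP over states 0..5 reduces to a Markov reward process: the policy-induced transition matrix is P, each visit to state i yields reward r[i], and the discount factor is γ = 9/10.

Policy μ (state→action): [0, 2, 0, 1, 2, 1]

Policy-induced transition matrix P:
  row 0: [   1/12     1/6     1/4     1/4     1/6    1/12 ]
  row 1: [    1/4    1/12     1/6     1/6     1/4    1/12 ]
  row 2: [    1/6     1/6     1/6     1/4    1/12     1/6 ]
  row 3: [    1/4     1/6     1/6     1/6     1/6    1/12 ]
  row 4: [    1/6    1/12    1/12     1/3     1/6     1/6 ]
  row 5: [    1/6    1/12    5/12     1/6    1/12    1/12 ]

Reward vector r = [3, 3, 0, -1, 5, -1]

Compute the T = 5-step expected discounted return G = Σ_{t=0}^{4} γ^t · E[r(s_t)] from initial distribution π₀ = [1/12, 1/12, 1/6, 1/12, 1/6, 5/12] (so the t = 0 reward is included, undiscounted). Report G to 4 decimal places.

t=0: π = [0.0833, 0.0833, 0.1667, 0.0833, 0.1667, 0.4167], E[r] = 0.8333, γ^t·E[r] = 0.833333, running G = 0.833333
t=1: π = [0.1736, 0.1111, 0.2639, 0.2153, 0.1250, 0.1111], E[r] = 1.1528, γ^t·E[r] = 1.037500, running G = 1.870833
t=2: π = [0.1794, 0.1377, 0.1985, 0.2240, 0.1447, 0.1157], E[r] = 1.3351, γ^t·E[r] = 1.081406, running G = 2.952240
t=3: π = [0.1819, 0.1335, 0.1985, 0.2223, 0.1520, 0.1119], E[r] = 1.3716, γ^t·E[r] = 0.999914, running G = 3.952154
t=4: π = [0.1812, 0.1336, 0.1971, 0.2237, 0.1519, 0.1125], E[r] = 1.3675, γ^t·E[r] = 0.897225, running G = 4.849379

G = 4.8494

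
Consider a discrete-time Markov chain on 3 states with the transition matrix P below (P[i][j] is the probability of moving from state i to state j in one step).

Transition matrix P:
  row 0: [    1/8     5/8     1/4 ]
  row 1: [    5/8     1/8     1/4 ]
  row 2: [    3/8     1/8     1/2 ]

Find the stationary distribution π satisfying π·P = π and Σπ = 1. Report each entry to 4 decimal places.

Balance equations π_j = Σ_i π_i·P[i][j]:
  π_0 = 1/8·π_0 + 5/8·π_1 + 3/8·π_2
  π_1 = 5/8·π_0 + 1/8·π_1 + 1/8·π_2
  normalize: π_0 + π_1 + π_2 = 1
Solving the linear system gives exactly π = [13/36, 11/36, 1/3].

π = [0.3611, 0.3056, 0.3333]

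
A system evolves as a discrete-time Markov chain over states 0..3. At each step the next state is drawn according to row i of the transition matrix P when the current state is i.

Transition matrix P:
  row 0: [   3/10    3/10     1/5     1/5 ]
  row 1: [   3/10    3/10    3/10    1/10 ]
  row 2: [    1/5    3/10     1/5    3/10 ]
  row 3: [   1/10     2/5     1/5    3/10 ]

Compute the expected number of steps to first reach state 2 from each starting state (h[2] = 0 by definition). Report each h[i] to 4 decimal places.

First-step conditioning: h[2] = 0; for i ≠ 2, h[i] = 1 + Σ_k P[i][k]·h[k].
  h[0] = 1 + 3/10·h[0] + 3/10·h[1] + 1/5·h[3]
  h[1] = 1 + 3/10·h[0] + 3/10·h[1] + 1/10·h[3]
  h[3] = 1 + 1/10·h[0] + 2/5·h[1] + 3/10·h[3]
Solving the 3×3 linear system over states ≠ 2 gives exactly h = [910/211, 820/211, 0, 900/211] (h[2] = 0 is the target).

h = [4.3128, 3.8863, 0.0000, 4.2654]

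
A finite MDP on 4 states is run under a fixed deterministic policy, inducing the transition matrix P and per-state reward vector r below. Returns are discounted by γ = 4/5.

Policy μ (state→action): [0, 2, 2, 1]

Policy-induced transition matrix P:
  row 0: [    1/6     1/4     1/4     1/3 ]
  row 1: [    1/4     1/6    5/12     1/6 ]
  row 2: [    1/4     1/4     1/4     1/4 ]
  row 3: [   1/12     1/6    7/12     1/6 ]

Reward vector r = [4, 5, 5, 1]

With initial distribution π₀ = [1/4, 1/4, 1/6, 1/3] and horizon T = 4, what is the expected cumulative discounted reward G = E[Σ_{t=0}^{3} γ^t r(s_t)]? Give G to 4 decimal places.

G = 11.0429

t=0: π = [0.2500, 0.2500, 0.1667, 0.3333], E[r] = 3.4167, γ^t·E[r] = 3.416667, running G = 3.416667
t=1: π = [0.1736, 0.2014, 0.4028, 0.2222], E[r] = 3.9375, γ^t·E[r] = 3.150000, running G = 6.566667
t=2: π = [0.1985, 0.2147, 0.3576, 0.2292], E[r] = 3.8848, γ^t·E[r] = 2.486296, running G = 9.052963
t=3: π = [0.1953, 0.2130, 0.3622, 0.2296], E[r] = 3.8865, γ^t·E[r] = 1.989901, running G = 11.042864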